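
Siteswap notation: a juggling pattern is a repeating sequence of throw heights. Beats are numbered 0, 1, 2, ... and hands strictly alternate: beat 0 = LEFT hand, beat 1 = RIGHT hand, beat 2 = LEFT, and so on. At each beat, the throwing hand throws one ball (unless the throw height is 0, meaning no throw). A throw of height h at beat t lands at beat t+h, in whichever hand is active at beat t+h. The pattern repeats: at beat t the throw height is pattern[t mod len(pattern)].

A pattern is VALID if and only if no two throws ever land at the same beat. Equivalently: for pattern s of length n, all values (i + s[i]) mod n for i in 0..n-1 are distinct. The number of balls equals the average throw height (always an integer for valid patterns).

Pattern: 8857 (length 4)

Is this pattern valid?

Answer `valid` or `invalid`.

i=0: (i + s[i]) mod n = (0 + 8) mod 4 = 0
i=1: (i + s[i]) mod n = (1 + 8) mod 4 = 1
i=2: (i + s[i]) mod n = (2 + 5) mod 4 = 3
i=3: (i + s[i]) mod n = (3 + 7) mod 4 = 2
Residues: [0, 1, 3, 2], distinct: True

Answer: valid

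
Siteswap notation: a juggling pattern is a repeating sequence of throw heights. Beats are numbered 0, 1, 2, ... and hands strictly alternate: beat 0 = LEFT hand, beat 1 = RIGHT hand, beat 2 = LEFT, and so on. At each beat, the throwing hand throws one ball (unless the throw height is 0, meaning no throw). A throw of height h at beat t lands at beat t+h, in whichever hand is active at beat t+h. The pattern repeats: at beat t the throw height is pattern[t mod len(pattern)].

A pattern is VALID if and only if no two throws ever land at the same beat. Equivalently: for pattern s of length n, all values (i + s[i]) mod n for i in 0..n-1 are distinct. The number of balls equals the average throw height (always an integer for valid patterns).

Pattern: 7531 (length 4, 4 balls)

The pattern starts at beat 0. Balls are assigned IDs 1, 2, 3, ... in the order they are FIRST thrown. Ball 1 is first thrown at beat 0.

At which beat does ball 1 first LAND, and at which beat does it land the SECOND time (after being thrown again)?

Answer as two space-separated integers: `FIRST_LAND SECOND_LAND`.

Answer: 7 8

Derivation:
Beat 0 (L): throw ball1 h=7 -> lands@7:R; in-air after throw: [b1@7:R]
Beat 1 (R): throw ball2 h=5 -> lands@6:L; in-air after throw: [b2@6:L b1@7:R]
Beat 2 (L): throw ball3 h=3 -> lands@5:R; in-air after throw: [b3@5:R b2@6:L b1@7:R]
Beat 3 (R): throw ball4 h=1 -> lands@4:L; in-air after throw: [b4@4:L b3@5:R b2@6:L b1@7:R]
Beat 4 (L): throw ball4 h=7 -> lands@11:R; in-air after throw: [b3@5:R b2@6:L b1@7:R b4@11:R]
Beat 5 (R): throw ball3 h=5 -> lands@10:L; in-air after throw: [b2@6:L b1@7:R b3@10:L b4@11:R]
Beat 6 (L): throw ball2 h=3 -> lands@9:R; in-air after throw: [b1@7:R b2@9:R b3@10:L b4@11:R]
Beat 7 (R): throw ball1 h=1 -> lands@8:L; in-air after throw: [b1@8:L b2@9:R b3@10:L b4@11:R]
Beat 8 (L): throw ball1 h=7 -> lands@15:R; in-air after throw: [b2@9:R b3@10:L b4@11:R b1@15:R]
Ball 1: thrown@0 h=7 -> first land @7; rethrown@7 h=1 -> second land @8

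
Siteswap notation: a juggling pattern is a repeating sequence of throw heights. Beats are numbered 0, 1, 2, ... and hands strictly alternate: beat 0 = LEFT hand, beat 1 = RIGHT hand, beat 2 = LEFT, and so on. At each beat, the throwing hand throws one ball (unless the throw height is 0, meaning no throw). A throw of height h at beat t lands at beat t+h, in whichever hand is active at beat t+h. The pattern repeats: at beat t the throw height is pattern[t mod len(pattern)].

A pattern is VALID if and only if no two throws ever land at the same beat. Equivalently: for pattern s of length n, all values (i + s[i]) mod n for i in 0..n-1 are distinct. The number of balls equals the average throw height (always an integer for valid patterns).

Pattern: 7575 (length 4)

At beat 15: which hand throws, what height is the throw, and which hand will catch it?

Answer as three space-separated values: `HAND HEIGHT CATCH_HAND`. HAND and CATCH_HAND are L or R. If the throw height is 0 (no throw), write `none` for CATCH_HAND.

Beat 15: 15 mod 2 = 1, so hand = R
Throw height = pattern[15 mod 4] = pattern[3] = 5
Lands at beat 15+5=20, 20 mod 2 = 0, so catch hand = L

Answer: R 5 L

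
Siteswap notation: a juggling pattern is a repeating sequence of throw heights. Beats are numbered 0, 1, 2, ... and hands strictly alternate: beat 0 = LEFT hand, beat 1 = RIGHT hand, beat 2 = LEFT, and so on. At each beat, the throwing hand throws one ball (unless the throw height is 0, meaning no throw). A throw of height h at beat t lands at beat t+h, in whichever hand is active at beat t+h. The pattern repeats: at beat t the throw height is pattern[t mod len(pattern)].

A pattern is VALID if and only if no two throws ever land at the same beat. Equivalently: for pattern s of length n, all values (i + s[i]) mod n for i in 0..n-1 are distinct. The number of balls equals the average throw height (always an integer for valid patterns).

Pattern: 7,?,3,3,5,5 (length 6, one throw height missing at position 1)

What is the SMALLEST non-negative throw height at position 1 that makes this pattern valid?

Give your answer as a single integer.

Answer: 1

Derivation:
i=0: (0 + 7) mod 6 = 1
i=1: s[i]=? (unknown)
i=2: (2 + 3) mod 6 = 5
i=3: (3 + 3) mod 6 = 0
i=4: (4 + 5) mod 6 = 3
i=5: (5 + 5) mod 6 = 4
Known residues: [0, 1, 3, 4, 5]; need a permutation of 0..5, so missing residue r = 2
Need (1 + s) mod 6 = 2; smallest s = (2 - 1) mod 6 = 1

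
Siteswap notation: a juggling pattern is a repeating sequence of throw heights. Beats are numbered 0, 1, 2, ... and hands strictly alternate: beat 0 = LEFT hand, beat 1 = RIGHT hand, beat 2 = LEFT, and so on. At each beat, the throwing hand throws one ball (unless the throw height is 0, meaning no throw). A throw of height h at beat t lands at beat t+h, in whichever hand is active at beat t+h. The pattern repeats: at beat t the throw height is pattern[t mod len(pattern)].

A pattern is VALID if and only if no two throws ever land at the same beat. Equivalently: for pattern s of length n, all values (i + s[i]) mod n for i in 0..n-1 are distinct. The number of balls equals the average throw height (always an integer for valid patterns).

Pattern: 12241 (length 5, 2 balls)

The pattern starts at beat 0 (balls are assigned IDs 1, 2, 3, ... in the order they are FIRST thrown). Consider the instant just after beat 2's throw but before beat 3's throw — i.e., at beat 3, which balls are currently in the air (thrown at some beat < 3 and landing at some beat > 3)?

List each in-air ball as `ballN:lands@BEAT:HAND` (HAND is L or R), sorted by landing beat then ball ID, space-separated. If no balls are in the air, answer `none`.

Answer: ball2:lands@4:L

Derivation:
Beat 0 (L): throw ball1 h=1 -> lands@1:R; in-air after throw: [b1@1:R]
Beat 1 (R): throw ball1 h=2 -> lands@3:R; in-air after throw: [b1@3:R]
Beat 2 (L): throw ball2 h=2 -> lands@4:L; in-air after throw: [b1@3:R b2@4:L]
Beat 3 (R): throw ball1 h=4 -> lands@7:R; in-air after throw: [b2@4:L b1@7:R]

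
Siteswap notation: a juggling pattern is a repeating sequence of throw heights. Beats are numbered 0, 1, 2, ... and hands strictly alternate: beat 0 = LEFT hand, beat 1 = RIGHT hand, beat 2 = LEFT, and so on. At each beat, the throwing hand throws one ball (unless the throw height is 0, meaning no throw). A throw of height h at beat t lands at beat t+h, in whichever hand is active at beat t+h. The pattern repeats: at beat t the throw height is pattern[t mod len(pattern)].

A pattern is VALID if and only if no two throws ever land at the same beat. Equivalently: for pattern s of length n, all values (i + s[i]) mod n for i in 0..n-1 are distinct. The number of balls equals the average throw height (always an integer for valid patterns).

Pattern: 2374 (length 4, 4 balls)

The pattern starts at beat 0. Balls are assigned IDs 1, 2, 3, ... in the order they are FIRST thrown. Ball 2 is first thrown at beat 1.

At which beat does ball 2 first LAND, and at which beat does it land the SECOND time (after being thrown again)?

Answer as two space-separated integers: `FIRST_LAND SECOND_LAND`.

Answer: 4 6

Derivation:
Beat 0 (L): throw ball1 h=2 -> lands@2:L; in-air after throw: [b1@2:L]
Beat 1 (R): throw ball2 h=3 -> lands@4:L; in-air after throw: [b1@2:L b2@4:L]
Beat 2 (L): throw ball1 h=7 -> lands@9:R; in-air after throw: [b2@4:L b1@9:R]
Beat 3 (R): throw ball3 h=4 -> lands@7:R; in-air after throw: [b2@4:L b3@7:R b1@9:R]
Beat 4 (L): throw ball2 h=2 -> lands@6:L; in-air after throw: [b2@6:L b3@7:R b1@9:R]
Beat 5 (R): throw ball4 h=3 -> lands@8:L; in-air after throw: [b2@6:L b3@7:R b4@8:L b1@9:R]
Beat 6 (L): throw ball2 h=7 -> lands@13:R; in-air after throw: [b3@7:R b4@8:L b1@9:R b2@13:R]
Ball 2: thrown@1 h=3 -> first land @4; rethrown@4 h=2 -> second land @6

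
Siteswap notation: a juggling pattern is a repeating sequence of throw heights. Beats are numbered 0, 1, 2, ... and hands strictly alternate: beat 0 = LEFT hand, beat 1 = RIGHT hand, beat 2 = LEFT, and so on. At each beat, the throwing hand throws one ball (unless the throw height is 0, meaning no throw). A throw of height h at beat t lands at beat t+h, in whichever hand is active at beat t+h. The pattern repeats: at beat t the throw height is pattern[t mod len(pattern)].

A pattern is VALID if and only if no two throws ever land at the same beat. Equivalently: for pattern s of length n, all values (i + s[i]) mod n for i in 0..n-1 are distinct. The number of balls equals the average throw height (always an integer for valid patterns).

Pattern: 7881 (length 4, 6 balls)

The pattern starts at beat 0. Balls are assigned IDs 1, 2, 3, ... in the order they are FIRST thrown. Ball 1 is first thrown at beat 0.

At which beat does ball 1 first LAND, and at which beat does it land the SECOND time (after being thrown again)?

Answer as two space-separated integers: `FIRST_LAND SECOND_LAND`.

Beat 0 (L): throw ball1 h=7 -> lands@7:R; in-air after throw: [b1@7:R]
Beat 1 (R): throw ball2 h=8 -> lands@9:R; in-air after throw: [b1@7:R b2@9:R]
Beat 2 (L): throw ball3 h=8 -> lands@10:L; in-air after throw: [b1@7:R b2@9:R b3@10:L]
Beat 3 (R): throw ball4 h=1 -> lands@4:L; in-air after throw: [b4@4:L b1@7:R b2@9:R b3@10:L]
Beat 4 (L): throw ball4 h=7 -> lands@11:R; in-air after throw: [b1@7:R b2@9:R b3@10:L b4@11:R]
Beat 5 (R): throw ball5 h=8 -> lands@13:R; in-air after throw: [b1@7:R b2@9:R b3@10:L b4@11:R b5@13:R]
Beat 6 (L): throw ball6 h=8 -> lands@14:L; in-air after throw: [b1@7:R b2@9:R b3@10:L b4@11:R b5@13:R b6@14:L]
Beat 7 (R): throw ball1 h=1 -> lands@8:L; in-air after throw: [b1@8:L b2@9:R b3@10:L b4@11:R b5@13:R b6@14:L]
Beat 8 (L): throw ball1 h=7 -> lands@15:R; in-air after throw: [b2@9:R b3@10:L b4@11:R b5@13:R b6@14:L b1@15:R]
Ball 1: thrown@0 h=7 -> first land @7; rethrown@7 h=1 -> second land @8

Answer: 7 8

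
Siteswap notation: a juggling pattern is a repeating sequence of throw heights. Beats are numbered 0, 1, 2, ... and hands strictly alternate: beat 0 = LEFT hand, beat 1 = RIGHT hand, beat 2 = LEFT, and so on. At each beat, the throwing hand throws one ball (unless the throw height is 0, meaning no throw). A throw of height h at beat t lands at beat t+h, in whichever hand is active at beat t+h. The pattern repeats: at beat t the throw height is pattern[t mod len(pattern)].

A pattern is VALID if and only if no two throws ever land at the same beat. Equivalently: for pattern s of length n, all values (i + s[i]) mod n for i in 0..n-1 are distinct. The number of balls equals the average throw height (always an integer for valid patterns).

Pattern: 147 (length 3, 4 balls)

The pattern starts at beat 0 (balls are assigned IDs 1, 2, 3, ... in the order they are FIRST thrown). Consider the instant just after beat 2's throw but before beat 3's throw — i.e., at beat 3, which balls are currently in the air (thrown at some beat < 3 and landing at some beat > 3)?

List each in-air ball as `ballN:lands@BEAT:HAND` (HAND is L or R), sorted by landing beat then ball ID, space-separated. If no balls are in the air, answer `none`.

Answer: ball1:lands@5:R ball2:lands@9:R

Derivation:
Beat 0 (L): throw ball1 h=1 -> lands@1:R; in-air after throw: [b1@1:R]
Beat 1 (R): throw ball1 h=4 -> lands@5:R; in-air after throw: [b1@5:R]
Beat 2 (L): throw ball2 h=7 -> lands@9:R; in-air after throw: [b1@5:R b2@9:R]
Beat 3 (R): throw ball3 h=1 -> lands@4:L; in-air after throw: [b3@4:L b1@5:R b2@9:R]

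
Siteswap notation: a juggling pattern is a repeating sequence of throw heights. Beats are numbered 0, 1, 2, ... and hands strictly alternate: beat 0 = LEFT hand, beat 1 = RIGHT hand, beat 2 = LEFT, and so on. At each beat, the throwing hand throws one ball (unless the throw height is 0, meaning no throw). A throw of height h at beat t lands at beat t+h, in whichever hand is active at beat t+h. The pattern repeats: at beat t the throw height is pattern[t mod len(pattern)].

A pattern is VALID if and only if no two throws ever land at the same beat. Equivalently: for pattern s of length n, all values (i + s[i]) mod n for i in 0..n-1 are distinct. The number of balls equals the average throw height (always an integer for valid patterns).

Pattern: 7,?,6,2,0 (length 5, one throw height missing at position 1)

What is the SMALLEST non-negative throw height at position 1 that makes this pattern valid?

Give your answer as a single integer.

Answer: 0

Derivation:
i=0: (0 + 7) mod 5 = 2
i=1: s[i]=? (unknown)
i=2: (2 + 6) mod 5 = 3
i=3: (3 + 2) mod 5 = 0
i=4: (4 + 0) mod 5 = 4
Known residues: [0, 2, 3, 4]; need a permutation of 0..4, so missing residue r = 1
Need (1 + s) mod 5 = 1; smallest s = (1 - 1) mod 5 = 0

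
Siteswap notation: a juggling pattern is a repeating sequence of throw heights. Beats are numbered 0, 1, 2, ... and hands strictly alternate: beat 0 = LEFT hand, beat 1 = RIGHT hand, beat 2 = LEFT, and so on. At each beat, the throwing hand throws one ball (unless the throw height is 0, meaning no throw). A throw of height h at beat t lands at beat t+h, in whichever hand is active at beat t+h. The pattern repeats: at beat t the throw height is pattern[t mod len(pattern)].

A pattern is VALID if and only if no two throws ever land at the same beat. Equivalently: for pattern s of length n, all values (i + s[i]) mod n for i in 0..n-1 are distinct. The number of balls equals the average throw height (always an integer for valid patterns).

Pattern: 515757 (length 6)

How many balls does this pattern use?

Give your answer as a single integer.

Pattern = [5, 1, 5, 7, 5, 7], length n = 6
  position 0: throw height = 5, running sum = 5
  position 1: throw height = 1, running sum = 6
  position 2: throw height = 5, running sum = 11
  position 3: throw height = 7, running sum = 18
  position 4: throw height = 5, running sum = 23
  position 5: throw height = 7, running sum = 30
Total sum = 30; balls = sum / n = 30 / 6 = 5

Answer: 5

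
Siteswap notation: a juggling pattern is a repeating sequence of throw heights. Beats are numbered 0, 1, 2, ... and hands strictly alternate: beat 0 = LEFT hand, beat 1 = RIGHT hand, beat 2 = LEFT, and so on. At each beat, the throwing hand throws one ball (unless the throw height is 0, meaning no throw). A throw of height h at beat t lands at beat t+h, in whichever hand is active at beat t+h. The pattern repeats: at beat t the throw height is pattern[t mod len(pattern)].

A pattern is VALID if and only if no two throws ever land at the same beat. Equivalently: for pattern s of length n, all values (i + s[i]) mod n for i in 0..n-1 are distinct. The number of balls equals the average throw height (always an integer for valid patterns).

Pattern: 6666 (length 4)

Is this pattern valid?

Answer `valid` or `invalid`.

i=0: (i + s[i]) mod n = (0 + 6) mod 4 = 2
i=1: (i + s[i]) mod n = (1 + 6) mod 4 = 3
i=2: (i + s[i]) mod n = (2 + 6) mod 4 = 0
i=3: (i + s[i]) mod n = (3 + 6) mod 4 = 1
Residues: [2, 3, 0, 1], distinct: True

Answer: valid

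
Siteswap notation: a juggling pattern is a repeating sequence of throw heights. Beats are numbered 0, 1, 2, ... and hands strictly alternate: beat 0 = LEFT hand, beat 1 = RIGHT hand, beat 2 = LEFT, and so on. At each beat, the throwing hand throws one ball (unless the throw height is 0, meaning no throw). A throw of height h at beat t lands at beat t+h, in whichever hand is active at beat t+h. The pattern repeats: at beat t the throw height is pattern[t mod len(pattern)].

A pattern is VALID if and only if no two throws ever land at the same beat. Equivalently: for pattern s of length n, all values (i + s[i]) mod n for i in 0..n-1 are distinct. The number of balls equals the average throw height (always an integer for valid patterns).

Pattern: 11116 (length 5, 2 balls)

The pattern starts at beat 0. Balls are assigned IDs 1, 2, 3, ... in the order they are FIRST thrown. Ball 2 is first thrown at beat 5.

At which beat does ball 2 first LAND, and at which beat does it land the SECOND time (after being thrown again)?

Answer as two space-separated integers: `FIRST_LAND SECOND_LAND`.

Answer: 6 7

Derivation:
Beat 0 (L): throw ball1 h=1 -> lands@1:R; in-air after throw: [b1@1:R]
Beat 1 (R): throw ball1 h=1 -> lands@2:L; in-air after throw: [b1@2:L]
Beat 2 (L): throw ball1 h=1 -> lands@3:R; in-air after throw: [b1@3:R]
Beat 3 (R): throw ball1 h=1 -> lands@4:L; in-air after throw: [b1@4:L]
Beat 4 (L): throw ball1 h=6 -> lands@10:L; in-air after throw: [b1@10:L]
Beat 5 (R): throw ball2 h=1 -> lands@6:L; in-air after throw: [b2@6:L b1@10:L]
Beat 6 (L): throw ball2 h=1 -> lands@7:R; in-air after throw: [b2@7:R b1@10:L]
Beat 7 (R): throw ball2 h=1 -> lands@8:L; in-air after throw: [b2@8:L b1@10:L]
Ball 2: thrown@5 h=1 -> first land @6; rethrown@6 h=1 -> second land @7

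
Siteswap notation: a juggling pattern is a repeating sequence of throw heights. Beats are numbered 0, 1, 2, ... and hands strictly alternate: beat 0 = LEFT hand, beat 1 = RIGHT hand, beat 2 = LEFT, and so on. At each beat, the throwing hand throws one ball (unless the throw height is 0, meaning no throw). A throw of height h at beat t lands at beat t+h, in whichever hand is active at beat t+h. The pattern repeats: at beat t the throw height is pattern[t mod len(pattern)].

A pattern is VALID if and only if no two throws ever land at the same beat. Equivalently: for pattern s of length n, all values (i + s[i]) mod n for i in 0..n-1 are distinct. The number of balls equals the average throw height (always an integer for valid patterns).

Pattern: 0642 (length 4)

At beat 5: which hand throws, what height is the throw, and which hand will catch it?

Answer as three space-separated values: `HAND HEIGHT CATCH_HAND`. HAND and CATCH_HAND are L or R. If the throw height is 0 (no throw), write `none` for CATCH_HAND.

Answer: R 6 R

Derivation:
Beat 5: 5 mod 2 = 1, so hand = R
Throw height = pattern[5 mod 4] = pattern[1] = 6
Lands at beat 5+6=11, 11 mod 2 = 1, so catch hand = R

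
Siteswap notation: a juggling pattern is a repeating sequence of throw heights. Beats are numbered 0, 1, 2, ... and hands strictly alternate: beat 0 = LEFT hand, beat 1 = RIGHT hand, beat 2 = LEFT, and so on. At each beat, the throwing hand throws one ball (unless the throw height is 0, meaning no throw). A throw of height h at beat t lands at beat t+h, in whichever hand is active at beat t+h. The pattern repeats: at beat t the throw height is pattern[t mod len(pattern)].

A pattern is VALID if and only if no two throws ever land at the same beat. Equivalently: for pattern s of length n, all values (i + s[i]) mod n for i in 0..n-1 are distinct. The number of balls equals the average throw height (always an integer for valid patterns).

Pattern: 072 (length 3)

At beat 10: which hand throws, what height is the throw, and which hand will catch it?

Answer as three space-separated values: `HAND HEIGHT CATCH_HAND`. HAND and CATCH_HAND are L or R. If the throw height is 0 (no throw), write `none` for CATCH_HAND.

Answer: L 7 R

Derivation:
Beat 10: 10 mod 2 = 0, so hand = L
Throw height = pattern[10 mod 3] = pattern[1] = 7
Lands at beat 10+7=17, 17 mod 2 = 1, so catch hand = R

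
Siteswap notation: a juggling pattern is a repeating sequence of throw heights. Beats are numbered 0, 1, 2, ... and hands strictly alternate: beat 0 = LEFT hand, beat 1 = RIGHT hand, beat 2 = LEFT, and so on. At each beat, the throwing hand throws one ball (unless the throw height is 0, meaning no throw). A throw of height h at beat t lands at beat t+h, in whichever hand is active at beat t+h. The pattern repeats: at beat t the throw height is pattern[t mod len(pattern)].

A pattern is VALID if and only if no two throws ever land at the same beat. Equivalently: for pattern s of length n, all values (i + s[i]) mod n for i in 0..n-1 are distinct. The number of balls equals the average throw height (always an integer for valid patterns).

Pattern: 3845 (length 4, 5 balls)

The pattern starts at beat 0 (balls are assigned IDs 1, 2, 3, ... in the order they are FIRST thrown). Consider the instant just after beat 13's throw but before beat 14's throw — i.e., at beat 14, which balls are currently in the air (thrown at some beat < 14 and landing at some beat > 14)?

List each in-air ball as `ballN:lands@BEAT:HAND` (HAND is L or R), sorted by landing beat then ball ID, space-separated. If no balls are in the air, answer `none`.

Answer: ball4:lands@15:R ball1:lands@16:L ball2:lands@17:R ball5:lands@21:R

Derivation:
Beat 0 (L): throw ball1 h=3 -> lands@3:R; in-air after throw: [b1@3:R]
Beat 1 (R): throw ball2 h=8 -> lands@9:R; in-air after throw: [b1@3:R b2@9:R]
Beat 2 (L): throw ball3 h=4 -> lands@6:L; in-air after throw: [b1@3:R b3@6:L b2@9:R]
Beat 3 (R): throw ball1 h=5 -> lands@8:L; in-air after throw: [b3@6:L b1@8:L b2@9:R]
Beat 4 (L): throw ball4 h=3 -> lands@7:R; in-air after throw: [b3@6:L b4@7:R b1@8:L b2@9:R]
Beat 5 (R): throw ball5 h=8 -> lands@13:R; in-air after throw: [b3@6:L b4@7:R b1@8:L b2@9:R b5@13:R]
Beat 6 (L): throw ball3 h=4 -> lands@10:L; in-air after throw: [b4@7:R b1@8:L b2@9:R b3@10:L b5@13:R]
Beat 7 (R): throw ball4 h=5 -> lands@12:L; in-air after throw: [b1@8:L b2@9:R b3@10:L b4@12:L b5@13:R]
Beat 8 (L): throw ball1 h=3 -> lands@11:R; in-air after throw: [b2@9:R b3@10:L b1@11:R b4@12:L b5@13:R]
Beat 9 (R): throw ball2 h=8 -> lands@17:R; in-air after throw: [b3@10:L b1@11:R b4@12:L b5@13:R b2@17:R]
Beat 10 (L): throw ball3 h=4 -> lands@14:L; in-air after throw: [b1@11:R b4@12:L b5@13:R b3@14:L b2@17:R]
Beat 11 (R): throw ball1 h=5 -> lands@16:L; in-air after throw: [b4@12:L b5@13:R b3@14:L b1@16:L b2@17:R]
Beat 12 (L): throw ball4 h=3 -> lands@15:R; in-air after throw: [b5@13:R b3@14:L b4@15:R b1@16:L b2@17:R]
Beat 13 (R): throw ball5 h=8 -> lands@21:R; in-air after throw: [b3@14:L b4@15:R b1@16:L b2@17:R b5@21:R]
Beat 14 (L): throw ball3 h=4 -> lands@18:L; in-air after throw: [b4@15:R b1@16:L b2@17:R b3@18:L b5@21:R]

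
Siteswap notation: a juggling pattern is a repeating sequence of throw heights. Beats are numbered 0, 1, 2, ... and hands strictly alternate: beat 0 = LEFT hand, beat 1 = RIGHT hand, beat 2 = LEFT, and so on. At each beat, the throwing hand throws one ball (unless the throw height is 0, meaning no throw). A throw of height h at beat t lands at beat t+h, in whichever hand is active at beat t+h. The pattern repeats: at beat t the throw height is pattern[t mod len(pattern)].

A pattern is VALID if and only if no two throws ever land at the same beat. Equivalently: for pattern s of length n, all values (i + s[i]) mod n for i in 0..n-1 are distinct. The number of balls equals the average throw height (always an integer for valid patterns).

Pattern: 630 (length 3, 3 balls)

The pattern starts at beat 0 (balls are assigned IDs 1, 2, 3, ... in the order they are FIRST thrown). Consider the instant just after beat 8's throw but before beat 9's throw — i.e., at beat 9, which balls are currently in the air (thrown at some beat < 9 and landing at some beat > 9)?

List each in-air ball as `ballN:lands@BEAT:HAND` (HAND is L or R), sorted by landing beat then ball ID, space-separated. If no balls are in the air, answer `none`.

Beat 0 (L): throw ball1 h=6 -> lands@6:L; in-air after throw: [b1@6:L]
Beat 1 (R): throw ball2 h=3 -> lands@4:L; in-air after throw: [b2@4:L b1@6:L]
Beat 3 (R): throw ball3 h=6 -> lands@9:R; in-air after throw: [b2@4:L b1@6:L b3@9:R]
Beat 4 (L): throw ball2 h=3 -> lands@7:R; in-air after throw: [b1@6:L b2@7:R b3@9:R]
Beat 6 (L): throw ball1 h=6 -> lands@12:L; in-air after throw: [b2@7:R b3@9:R b1@12:L]
Beat 7 (R): throw ball2 h=3 -> lands@10:L; in-air after throw: [b3@9:R b2@10:L b1@12:L]
Beat 9 (R): throw ball3 h=6 -> lands@15:R; in-air after throw: [b2@10:L b1@12:L b3@15:R]

Answer: ball2:lands@10:L ball1:lands@12:L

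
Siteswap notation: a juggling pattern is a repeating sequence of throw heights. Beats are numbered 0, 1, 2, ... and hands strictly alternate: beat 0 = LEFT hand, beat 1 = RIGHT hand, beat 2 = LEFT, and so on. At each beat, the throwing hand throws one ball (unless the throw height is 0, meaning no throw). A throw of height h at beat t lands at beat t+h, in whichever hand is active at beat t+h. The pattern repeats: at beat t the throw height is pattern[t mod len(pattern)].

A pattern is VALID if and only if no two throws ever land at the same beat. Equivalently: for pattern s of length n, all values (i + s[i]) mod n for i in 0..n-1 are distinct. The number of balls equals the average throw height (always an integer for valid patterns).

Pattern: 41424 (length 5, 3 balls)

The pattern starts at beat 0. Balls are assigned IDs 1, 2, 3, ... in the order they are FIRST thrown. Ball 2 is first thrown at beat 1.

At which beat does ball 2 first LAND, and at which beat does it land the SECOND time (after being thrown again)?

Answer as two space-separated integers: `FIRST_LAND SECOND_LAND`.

Answer: 2 6

Derivation:
Beat 0 (L): throw ball1 h=4 -> lands@4:L; in-air after throw: [b1@4:L]
Beat 1 (R): throw ball2 h=1 -> lands@2:L; in-air after throw: [b2@2:L b1@4:L]
Beat 2 (L): throw ball2 h=4 -> lands@6:L; in-air after throw: [b1@4:L b2@6:L]
Beat 3 (R): throw ball3 h=2 -> lands@5:R; in-air after throw: [b1@4:L b3@5:R b2@6:L]
Beat 4 (L): throw ball1 h=4 -> lands@8:L; in-air after throw: [b3@5:R b2@6:L b1@8:L]
Beat 5 (R): throw ball3 h=4 -> lands@9:R; in-air after throw: [b2@6:L b1@8:L b3@9:R]
Beat 6 (L): throw ball2 h=1 -> lands@7:R; in-air after throw: [b2@7:R b1@8:L b3@9:R]
Ball 2: thrown@1 h=1 -> first land @2; rethrown@2 h=4 -> second land @6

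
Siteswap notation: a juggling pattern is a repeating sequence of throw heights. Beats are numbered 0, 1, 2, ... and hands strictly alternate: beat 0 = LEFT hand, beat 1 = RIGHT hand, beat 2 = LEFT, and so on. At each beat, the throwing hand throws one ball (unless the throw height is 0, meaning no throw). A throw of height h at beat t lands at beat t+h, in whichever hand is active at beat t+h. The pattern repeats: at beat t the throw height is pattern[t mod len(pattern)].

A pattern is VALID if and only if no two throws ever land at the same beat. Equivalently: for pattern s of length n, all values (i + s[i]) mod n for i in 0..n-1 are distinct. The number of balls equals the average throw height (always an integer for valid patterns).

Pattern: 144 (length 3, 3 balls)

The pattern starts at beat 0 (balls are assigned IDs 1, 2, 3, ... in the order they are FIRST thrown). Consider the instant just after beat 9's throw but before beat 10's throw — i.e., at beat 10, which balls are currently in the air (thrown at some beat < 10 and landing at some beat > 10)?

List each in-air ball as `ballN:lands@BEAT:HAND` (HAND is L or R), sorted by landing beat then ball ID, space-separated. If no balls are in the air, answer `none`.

Answer: ball2:lands@11:R ball3:lands@12:L

Derivation:
Beat 0 (L): throw ball1 h=1 -> lands@1:R; in-air after throw: [b1@1:R]
Beat 1 (R): throw ball1 h=4 -> lands@5:R; in-air after throw: [b1@5:R]
Beat 2 (L): throw ball2 h=4 -> lands@6:L; in-air after throw: [b1@5:R b2@6:L]
Beat 3 (R): throw ball3 h=1 -> lands@4:L; in-air after throw: [b3@4:L b1@5:R b2@6:L]
Beat 4 (L): throw ball3 h=4 -> lands@8:L; in-air after throw: [b1@5:R b2@6:L b3@8:L]
Beat 5 (R): throw ball1 h=4 -> lands@9:R; in-air after throw: [b2@6:L b3@8:L b1@9:R]
Beat 6 (L): throw ball2 h=1 -> lands@7:R; in-air after throw: [b2@7:R b3@8:L b1@9:R]
Beat 7 (R): throw ball2 h=4 -> lands@11:R; in-air after throw: [b3@8:L b1@9:R b2@11:R]
Beat 8 (L): throw ball3 h=4 -> lands@12:L; in-air after throw: [b1@9:R b2@11:R b3@12:L]
Beat 9 (R): throw ball1 h=1 -> lands@10:L; in-air after throw: [b1@10:L b2@11:R b3@12:L]
Beat 10 (L): throw ball1 h=4 -> lands@14:L; in-air after throw: [b2@11:R b3@12:L b1@14:L]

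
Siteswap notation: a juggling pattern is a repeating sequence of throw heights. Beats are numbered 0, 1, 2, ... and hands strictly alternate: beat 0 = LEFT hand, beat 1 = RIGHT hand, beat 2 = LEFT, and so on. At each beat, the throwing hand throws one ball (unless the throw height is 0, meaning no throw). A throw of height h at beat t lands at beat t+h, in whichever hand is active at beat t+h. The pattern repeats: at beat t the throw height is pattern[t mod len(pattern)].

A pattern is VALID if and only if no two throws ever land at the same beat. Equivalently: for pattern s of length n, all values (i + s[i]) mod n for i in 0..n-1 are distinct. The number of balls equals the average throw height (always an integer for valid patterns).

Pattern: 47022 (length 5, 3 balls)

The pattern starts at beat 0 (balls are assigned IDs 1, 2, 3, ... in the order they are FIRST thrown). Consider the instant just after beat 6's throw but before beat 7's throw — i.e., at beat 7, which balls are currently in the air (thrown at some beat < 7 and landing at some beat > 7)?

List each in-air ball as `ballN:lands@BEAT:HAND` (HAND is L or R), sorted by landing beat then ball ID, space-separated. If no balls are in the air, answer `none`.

Beat 0 (L): throw ball1 h=4 -> lands@4:L; in-air after throw: [b1@4:L]
Beat 1 (R): throw ball2 h=7 -> lands@8:L; in-air after throw: [b1@4:L b2@8:L]
Beat 3 (R): throw ball3 h=2 -> lands@5:R; in-air after throw: [b1@4:L b3@5:R b2@8:L]
Beat 4 (L): throw ball1 h=2 -> lands@6:L; in-air after throw: [b3@5:R b1@6:L b2@8:L]
Beat 5 (R): throw ball3 h=4 -> lands@9:R; in-air after throw: [b1@6:L b2@8:L b3@9:R]
Beat 6 (L): throw ball1 h=7 -> lands@13:R; in-air after throw: [b2@8:L b3@9:R b1@13:R]

Answer: ball2:lands@8:L ball3:lands@9:R ball1:lands@13:R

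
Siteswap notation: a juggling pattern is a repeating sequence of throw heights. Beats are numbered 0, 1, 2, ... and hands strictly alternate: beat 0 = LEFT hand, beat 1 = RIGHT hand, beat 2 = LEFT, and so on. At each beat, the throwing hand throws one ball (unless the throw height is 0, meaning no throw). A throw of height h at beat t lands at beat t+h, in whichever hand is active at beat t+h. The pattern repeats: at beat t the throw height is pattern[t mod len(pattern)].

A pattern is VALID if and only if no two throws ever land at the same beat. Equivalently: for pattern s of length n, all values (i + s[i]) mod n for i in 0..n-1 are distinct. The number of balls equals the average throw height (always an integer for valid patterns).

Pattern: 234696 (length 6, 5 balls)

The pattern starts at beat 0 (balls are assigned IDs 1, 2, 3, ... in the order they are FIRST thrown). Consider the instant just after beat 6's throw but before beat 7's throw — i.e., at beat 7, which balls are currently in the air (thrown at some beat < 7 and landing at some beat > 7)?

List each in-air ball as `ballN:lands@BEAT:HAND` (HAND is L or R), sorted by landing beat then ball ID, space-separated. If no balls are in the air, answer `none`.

Answer: ball1:lands@8:L ball3:lands@9:R ball4:lands@11:R ball2:lands@13:R

Derivation:
Beat 0 (L): throw ball1 h=2 -> lands@2:L; in-air after throw: [b1@2:L]
Beat 1 (R): throw ball2 h=3 -> lands@4:L; in-air after throw: [b1@2:L b2@4:L]
Beat 2 (L): throw ball1 h=4 -> lands@6:L; in-air after throw: [b2@4:L b1@6:L]
Beat 3 (R): throw ball3 h=6 -> lands@9:R; in-air after throw: [b2@4:L b1@6:L b3@9:R]
Beat 4 (L): throw ball2 h=9 -> lands@13:R; in-air after throw: [b1@6:L b3@9:R b2@13:R]
Beat 5 (R): throw ball4 h=6 -> lands@11:R; in-air after throw: [b1@6:L b3@9:R b4@11:R b2@13:R]
Beat 6 (L): throw ball1 h=2 -> lands@8:L; in-air after throw: [b1@8:L b3@9:R b4@11:R b2@13:R]
Beat 7 (R): throw ball5 h=3 -> lands@10:L; in-air after throw: [b1@8:L b3@9:R b5@10:L b4@11:R b2@13:R]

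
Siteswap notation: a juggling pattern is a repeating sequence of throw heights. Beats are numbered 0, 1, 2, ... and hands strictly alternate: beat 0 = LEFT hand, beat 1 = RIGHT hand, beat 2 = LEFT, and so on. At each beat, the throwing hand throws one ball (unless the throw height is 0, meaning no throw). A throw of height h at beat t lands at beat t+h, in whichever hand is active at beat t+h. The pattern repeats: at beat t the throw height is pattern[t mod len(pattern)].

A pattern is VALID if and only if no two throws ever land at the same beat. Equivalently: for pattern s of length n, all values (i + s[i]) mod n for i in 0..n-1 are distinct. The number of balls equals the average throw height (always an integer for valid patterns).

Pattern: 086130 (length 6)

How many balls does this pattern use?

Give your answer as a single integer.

Answer: 3

Derivation:
Pattern = [0, 8, 6, 1, 3, 0], length n = 6
  position 0: throw height = 0, running sum = 0
  position 1: throw height = 8, running sum = 8
  position 2: throw height = 6, running sum = 14
  position 3: throw height = 1, running sum = 15
  position 4: throw height = 3, running sum = 18
  position 5: throw height = 0, running sum = 18
Total sum = 18; balls = sum / n = 18 / 6 = 3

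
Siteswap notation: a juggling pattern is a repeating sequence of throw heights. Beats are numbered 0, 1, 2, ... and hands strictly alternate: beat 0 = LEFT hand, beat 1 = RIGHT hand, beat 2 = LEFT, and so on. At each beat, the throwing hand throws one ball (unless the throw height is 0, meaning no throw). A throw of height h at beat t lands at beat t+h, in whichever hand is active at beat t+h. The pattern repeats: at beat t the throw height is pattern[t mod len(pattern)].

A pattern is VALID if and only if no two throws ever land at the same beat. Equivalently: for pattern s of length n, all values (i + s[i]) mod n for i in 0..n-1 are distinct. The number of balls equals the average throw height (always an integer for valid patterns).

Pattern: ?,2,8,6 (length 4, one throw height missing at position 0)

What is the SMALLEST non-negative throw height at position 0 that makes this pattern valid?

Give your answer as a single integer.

i=0: s[i]=? (unknown)
i=1: (1 + 2) mod 4 = 3
i=2: (2 + 8) mod 4 = 2
i=3: (3 + 6) mod 4 = 1
Known residues: [1, 2, 3]; need a permutation of 0..3, so missing residue r = 0
Need (0 + s) mod 4 = 0; smallest s = (0 - 0) mod 4 = 0

Answer: 0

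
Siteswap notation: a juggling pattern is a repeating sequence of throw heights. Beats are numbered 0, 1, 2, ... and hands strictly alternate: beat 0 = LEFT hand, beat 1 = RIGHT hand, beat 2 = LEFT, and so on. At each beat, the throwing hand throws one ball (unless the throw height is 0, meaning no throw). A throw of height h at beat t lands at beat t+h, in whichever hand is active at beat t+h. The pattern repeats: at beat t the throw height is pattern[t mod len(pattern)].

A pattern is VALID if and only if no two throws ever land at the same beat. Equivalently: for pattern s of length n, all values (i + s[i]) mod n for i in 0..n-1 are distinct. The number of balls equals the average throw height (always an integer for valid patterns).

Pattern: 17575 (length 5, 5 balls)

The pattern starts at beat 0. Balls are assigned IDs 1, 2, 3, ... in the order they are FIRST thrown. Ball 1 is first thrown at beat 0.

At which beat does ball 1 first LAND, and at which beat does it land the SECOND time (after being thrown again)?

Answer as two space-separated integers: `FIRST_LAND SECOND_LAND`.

Beat 0 (L): throw ball1 h=1 -> lands@1:R; in-air after throw: [b1@1:R]
Beat 1 (R): throw ball1 h=7 -> lands@8:L; in-air after throw: [b1@8:L]
Beat 2 (L): throw ball2 h=5 -> lands@7:R; in-air after throw: [b2@7:R b1@8:L]
Beat 3 (R): throw ball3 h=7 -> lands@10:L; in-air after throw: [b2@7:R b1@8:L b3@10:L]
Beat 4 (L): throw ball4 h=5 -> lands@9:R; in-air after throw: [b2@7:R b1@8:L b4@9:R b3@10:L]
Beat 5 (R): throw ball5 h=1 -> lands@6:L; in-air after throw: [b5@6:L b2@7:R b1@8:L b4@9:R b3@10:L]
Beat 6 (L): throw ball5 h=7 -> lands@13:R; in-air after throw: [b2@7:R b1@8:L b4@9:R b3@10:L b5@13:R]
Beat 7 (R): throw ball2 h=5 -> lands@12:L; in-air after throw: [b1@8:L b4@9:R b3@10:L b2@12:L b5@13:R]
Beat 8 (L): throw ball1 h=7 -> lands@15:R; in-air after throw: [b4@9:R b3@10:L b2@12:L b5@13:R b1@15:R]
Ball 1: thrown@0 h=1 -> first land @1; rethrown@1 h=7 -> second land @8

Answer: 1 8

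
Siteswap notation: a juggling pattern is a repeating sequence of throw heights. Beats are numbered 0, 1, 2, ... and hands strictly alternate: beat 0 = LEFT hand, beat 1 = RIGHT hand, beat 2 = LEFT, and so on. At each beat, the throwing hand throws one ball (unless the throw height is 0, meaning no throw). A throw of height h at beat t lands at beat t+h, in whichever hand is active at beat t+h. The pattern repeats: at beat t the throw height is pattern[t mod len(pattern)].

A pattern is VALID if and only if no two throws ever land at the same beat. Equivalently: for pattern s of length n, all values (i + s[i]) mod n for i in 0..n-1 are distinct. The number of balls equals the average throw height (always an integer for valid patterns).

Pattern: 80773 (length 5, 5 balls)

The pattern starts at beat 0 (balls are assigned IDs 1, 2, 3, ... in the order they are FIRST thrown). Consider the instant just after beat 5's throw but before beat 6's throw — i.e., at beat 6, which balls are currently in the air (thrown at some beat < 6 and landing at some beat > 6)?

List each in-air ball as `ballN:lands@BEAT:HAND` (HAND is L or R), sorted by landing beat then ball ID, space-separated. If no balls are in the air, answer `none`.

Answer: ball4:lands@7:R ball1:lands@8:L ball2:lands@9:R ball3:lands@10:L ball5:lands@13:R

Derivation:
Beat 0 (L): throw ball1 h=8 -> lands@8:L; in-air after throw: [b1@8:L]
Beat 2 (L): throw ball2 h=7 -> lands@9:R; in-air after throw: [b1@8:L b2@9:R]
Beat 3 (R): throw ball3 h=7 -> lands@10:L; in-air after throw: [b1@8:L b2@9:R b3@10:L]
Beat 4 (L): throw ball4 h=3 -> lands@7:R; in-air after throw: [b4@7:R b1@8:L b2@9:R b3@10:L]
Beat 5 (R): throw ball5 h=8 -> lands@13:R; in-air after throw: [b4@7:R b1@8:L b2@9:R b3@10:L b5@13:R]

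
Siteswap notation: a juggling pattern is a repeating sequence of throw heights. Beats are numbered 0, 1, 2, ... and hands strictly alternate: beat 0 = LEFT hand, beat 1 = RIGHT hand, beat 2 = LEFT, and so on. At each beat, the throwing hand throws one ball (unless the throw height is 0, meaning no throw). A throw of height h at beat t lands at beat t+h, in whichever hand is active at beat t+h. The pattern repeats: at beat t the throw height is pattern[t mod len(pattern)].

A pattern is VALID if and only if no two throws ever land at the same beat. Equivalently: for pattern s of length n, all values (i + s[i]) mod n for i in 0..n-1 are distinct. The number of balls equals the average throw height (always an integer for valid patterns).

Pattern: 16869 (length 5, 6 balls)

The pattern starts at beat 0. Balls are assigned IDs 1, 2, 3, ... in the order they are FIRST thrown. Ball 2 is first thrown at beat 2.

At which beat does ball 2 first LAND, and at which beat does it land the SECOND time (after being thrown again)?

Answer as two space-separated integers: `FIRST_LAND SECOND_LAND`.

Answer: 10 11

Derivation:
Beat 0 (L): throw ball1 h=1 -> lands@1:R; in-air after throw: [b1@1:R]
Beat 1 (R): throw ball1 h=6 -> lands@7:R; in-air after throw: [b1@7:R]
Beat 2 (L): throw ball2 h=8 -> lands@10:L; in-air after throw: [b1@7:R b2@10:L]
Beat 3 (R): throw ball3 h=6 -> lands@9:R; in-air after throw: [b1@7:R b3@9:R b2@10:L]
Beat 4 (L): throw ball4 h=9 -> lands@13:R; in-air after throw: [b1@7:R b3@9:R b2@10:L b4@13:R]
Beat 5 (R): throw ball5 h=1 -> lands@6:L; in-air after throw: [b5@6:L b1@7:R b3@9:R b2@10:L b4@13:R]
Beat 6 (L): throw ball5 h=6 -> lands@12:L; in-air after throw: [b1@7:R b3@9:R b2@10:L b5@12:L b4@13:R]
Beat 7 (R): throw ball1 h=8 -> lands@15:R; in-air after throw: [b3@9:R b2@10:L b5@12:L b4@13:R b1@15:R]
Beat 8 (L): throw ball6 h=6 -> lands@14:L; in-air after throw: [b3@9:R b2@10:L b5@12:L b4@13:R b6@14:L b1@15:R]
Beat 9 (R): throw ball3 h=9 -> lands@18:L; in-air after throw: [b2@10:L b5@12:L b4@13:R b6@14:L b1@15:R b3@18:L]
Beat 10 (L): throw ball2 h=1 -> lands@11:R; in-air after throw: [b2@11:R b5@12:L b4@13:R b6@14:L b1@15:R b3@18:L]
Beat 11 (R): throw ball2 h=6 -> lands@17:R; in-air after throw: [b5@12:L b4@13:R b6@14:L b1@15:R b2@17:R b3@18:L]
Ball 2: thrown@2 h=8 -> first land @10; rethrown@10 h=1 -> second land @11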